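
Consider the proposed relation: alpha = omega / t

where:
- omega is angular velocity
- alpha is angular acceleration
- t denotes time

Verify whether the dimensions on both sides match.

Yes

omega (angular velocity) has dimensions [T^-1].
alpha (angular acceleration) has dimensions [T^-2].
t (time) has dimensions [T].

Left side: [T^-2]
Right side: [T^-2]

Both sides have the same dimensions, so the equation is dimensionally consistent.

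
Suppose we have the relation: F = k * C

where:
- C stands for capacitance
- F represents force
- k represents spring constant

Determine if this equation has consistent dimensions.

No

C (capacitance) has dimensions [I^2 L^-2 M^-1 T^4].
F (force) has dimensions [L M T^-2].
k (spring constant) has dimensions [M T^-2].

Left side: [L M T^-2]
Right side: [I^2 L^-2 T^2]

The two sides have different dimensions, so the equation is NOT dimensionally consistent.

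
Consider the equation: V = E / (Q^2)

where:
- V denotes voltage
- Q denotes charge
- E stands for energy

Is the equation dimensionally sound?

No

V (voltage) has dimensions [I^-1 L^2 M T^-3].
Q (charge) has dimensions [I T].
E (energy) has dimensions [L^2 M T^-2].

Left side: [I^-1 L^2 M T^-3]
Right side: [I^-2 L^2 M T^-4]

The two sides have different dimensions, so the equation is NOT dimensionally consistent.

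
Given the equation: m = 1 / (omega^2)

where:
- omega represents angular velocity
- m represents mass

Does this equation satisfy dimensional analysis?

No

omega (angular velocity) has dimensions [T^-1].
m (mass) has dimensions [M].

Left side: [M]
Right side: [T^2]

The two sides have different dimensions, so the equation is NOT dimensionally consistent.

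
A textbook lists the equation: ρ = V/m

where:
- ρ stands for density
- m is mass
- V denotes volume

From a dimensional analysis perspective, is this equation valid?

No

ρ (density) has dimensions [L^-3 M].
m (mass) has dimensions [M].
V (volume) has dimensions [L^3].

Left side: [L^-3 M]
Right side: [L^3 M^-1]

The two sides have different dimensions, so the equation is NOT dimensionally consistent.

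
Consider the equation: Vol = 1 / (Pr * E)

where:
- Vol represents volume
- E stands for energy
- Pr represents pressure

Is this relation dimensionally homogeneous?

No

Vol (volume) has dimensions [L^3].
E (energy) has dimensions [L^2 M T^-2].
Pr (pressure) has dimensions [L^-1 M T^-2].

Left side: [L^3]
Right side: [L^-1 M^-2 T^4]

The two sides have different dimensions, so the equation is NOT dimensionally consistent.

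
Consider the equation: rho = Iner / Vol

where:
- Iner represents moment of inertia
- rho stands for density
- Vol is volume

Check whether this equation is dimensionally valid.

No

Iner (moment of inertia) has dimensions [L^2 M].
rho (density) has dimensions [L^-3 M].
Vol (volume) has dimensions [L^3].

Left side: [L^-3 M]
Right side: [L^-1 M]

The two sides have different dimensions, so the equation is NOT dimensionally consistent.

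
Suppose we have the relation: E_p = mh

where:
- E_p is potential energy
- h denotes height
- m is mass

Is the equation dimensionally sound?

No

E_p (potential energy) has dimensions [L^2 M T^-2].
h (height) has dimensions [L].
m (mass) has dimensions [M].

Left side: [L^2 M T^-2]
Right side: [L M]

The two sides have different dimensions, so the equation is NOT dimensionally consistent.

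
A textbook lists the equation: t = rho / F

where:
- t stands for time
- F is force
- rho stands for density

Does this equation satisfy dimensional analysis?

No

t (time) has dimensions [T].
F (force) has dimensions [L M T^-2].
rho (density) has dimensions [L^-3 M].

Left side: [T]
Right side: [L^-4 T^2]

The two sides have different dimensions, so the equation is NOT dimensionally consistent.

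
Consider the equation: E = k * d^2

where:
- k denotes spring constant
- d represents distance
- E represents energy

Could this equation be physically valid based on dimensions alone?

Yes

k (spring constant) has dimensions [M T^-2].
d (distance) has dimensions [L].
E (energy) has dimensions [L^2 M T^-2].

Left side: [L^2 M T^-2]
Right side: [L^2 M T^-2]

Both sides have the same dimensions, so the equation is dimensionally consistent.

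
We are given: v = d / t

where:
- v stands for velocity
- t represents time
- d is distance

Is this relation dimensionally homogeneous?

Yes

v (velocity) has dimensions [L T^-1].
t (time) has dimensions [T].
d (distance) has dimensions [L].

Left side: [L T^-1]
Right side: [L T^-1]

Both sides have the same dimensions, so the equation is dimensionally consistent.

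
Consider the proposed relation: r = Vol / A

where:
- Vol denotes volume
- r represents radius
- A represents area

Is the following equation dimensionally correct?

Yes

Vol (volume) has dimensions [L^3].
r (radius) has dimensions [L].
A (area) has dimensions [L^2].

Left side: [L]
Right side: [L]

Both sides have the same dimensions, so the equation is dimensionally consistent.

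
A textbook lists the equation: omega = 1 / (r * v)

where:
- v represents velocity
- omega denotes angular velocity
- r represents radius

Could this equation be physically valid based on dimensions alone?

No

v (velocity) has dimensions [L T^-1].
omega (angular velocity) has dimensions [T^-1].
r (radius) has dimensions [L].

Left side: [T^-1]
Right side: [L^-2 T]

The two sides have different dimensions, so the equation is NOT dimensionally consistent.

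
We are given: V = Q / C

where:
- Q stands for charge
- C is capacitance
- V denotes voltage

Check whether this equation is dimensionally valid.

Yes

Q (charge) has dimensions [I T].
C (capacitance) has dimensions [I^2 L^-2 M^-1 T^4].
V (voltage) has dimensions [I^-1 L^2 M T^-3].

Left side: [I^-1 L^2 M T^-3]
Right side: [I^-1 L^2 M T^-3]

Both sides have the same dimensions, so the equation is dimensionally consistent.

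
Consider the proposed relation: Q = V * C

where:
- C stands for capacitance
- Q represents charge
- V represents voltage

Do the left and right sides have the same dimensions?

Yes

C (capacitance) has dimensions [I^2 L^-2 M^-1 T^4].
Q (charge) has dimensions [I T].
V (voltage) has dimensions [I^-1 L^2 M T^-3].

Left side: [I T]
Right side: [I T]

Both sides have the same dimensions, so the equation is dimensionally consistent.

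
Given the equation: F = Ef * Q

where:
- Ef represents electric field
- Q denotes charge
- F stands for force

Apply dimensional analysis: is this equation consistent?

Yes

Ef (electric field) has dimensions [I^-1 L M T^-3].
Q (charge) has dimensions [I T].
F (force) has dimensions [L M T^-2].

Left side: [L M T^-2]
Right side: [L M T^-2]

Both sides have the same dimensions, so the equation is dimensionally consistent.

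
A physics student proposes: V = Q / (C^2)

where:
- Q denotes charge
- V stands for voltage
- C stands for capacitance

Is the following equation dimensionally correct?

No

Q (charge) has dimensions [I T].
V (voltage) has dimensions [I^-1 L^2 M T^-3].
C (capacitance) has dimensions [I^2 L^-2 M^-1 T^4].

Left side: [I^-1 L^2 M T^-3]
Right side: [I^-3 L^4 M^2 T^-7]

The two sides have different dimensions, so the equation is NOT dimensionally consistent.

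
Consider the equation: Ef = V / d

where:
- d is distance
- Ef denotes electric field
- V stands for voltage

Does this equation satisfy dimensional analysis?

Yes

d (distance) has dimensions [L].
Ef (electric field) has dimensions [I^-1 L M T^-3].
V (voltage) has dimensions [I^-1 L^2 M T^-3].

Left side: [I^-1 L M T^-3]
Right side: [I^-1 L M T^-3]

Both sides have the same dimensions, so the equation is dimensionally consistent.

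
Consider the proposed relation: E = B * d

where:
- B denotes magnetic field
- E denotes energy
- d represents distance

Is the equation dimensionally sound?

No

B (magnetic field) has dimensions [I^-1 M T^-2].
E (energy) has dimensions [L^2 M T^-2].
d (distance) has dimensions [L].

Left side: [L^2 M T^-2]
Right side: [I^-1 L M T^-2]

The two sides have different dimensions, so the equation is NOT dimensionally consistent.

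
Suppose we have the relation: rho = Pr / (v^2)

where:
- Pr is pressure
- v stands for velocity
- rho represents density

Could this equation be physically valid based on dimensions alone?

Yes

Pr (pressure) has dimensions [L^-1 M T^-2].
v (velocity) has dimensions [L T^-1].
rho (density) has dimensions [L^-3 M].

Left side: [L^-3 M]
Right side: [L^-3 M]

Both sides have the same dimensions, so the equation is dimensionally consistent.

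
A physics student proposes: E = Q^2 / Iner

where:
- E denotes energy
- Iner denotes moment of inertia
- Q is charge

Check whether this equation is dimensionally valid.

No

E (energy) has dimensions [L^2 M T^-2].
Iner (moment of inertia) has dimensions [L^2 M].
Q (charge) has dimensions [I T].

Left side: [L^2 M T^-2]
Right side: [I^2 L^-2 M^-1 T^2]

The two sides have different dimensions, so the equation is NOT dimensionally consistent.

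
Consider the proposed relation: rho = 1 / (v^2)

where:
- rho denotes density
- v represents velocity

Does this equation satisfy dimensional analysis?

No

rho (density) has dimensions [L^-3 M].
v (velocity) has dimensions [L T^-1].

Left side: [L^-3 M]
Right side: [L^-2 T^2]

The two sides have different dimensions, so the equation is NOT dimensionally consistent.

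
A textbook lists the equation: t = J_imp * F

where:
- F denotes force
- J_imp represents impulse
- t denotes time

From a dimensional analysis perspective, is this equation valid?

No

F (force) has dimensions [L M T^-2].
J_imp (impulse) has dimensions [L M T^-1].
t (time) has dimensions [T].

Left side: [T]
Right side: [L^2 M^2 T^-3]

The two sides have different dimensions, so the equation is NOT dimensionally consistent.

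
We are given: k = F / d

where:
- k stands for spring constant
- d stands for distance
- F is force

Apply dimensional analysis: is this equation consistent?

Yes

k (spring constant) has dimensions [M T^-2].
d (distance) has dimensions [L].
F (force) has dimensions [L M T^-2].

Left side: [M T^-2]
Right side: [M T^-2]

Both sides have the same dimensions, so the equation is dimensionally consistent.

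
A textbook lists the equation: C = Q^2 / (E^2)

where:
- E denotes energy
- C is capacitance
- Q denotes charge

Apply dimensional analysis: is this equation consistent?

No

E (energy) has dimensions [L^2 M T^-2].
C (capacitance) has dimensions [I^2 L^-2 M^-1 T^4].
Q (charge) has dimensions [I T].

Left side: [I^2 L^-2 M^-1 T^4]
Right side: [I^2 L^-4 M^-2 T^6]

The two sides have different dimensions, so the equation is NOT dimensionally consistent.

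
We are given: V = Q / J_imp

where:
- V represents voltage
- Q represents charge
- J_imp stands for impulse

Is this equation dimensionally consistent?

No

V (voltage) has dimensions [I^-1 L^2 M T^-3].
Q (charge) has dimensions [I T].
J_imp (impulse) has dimensions [L M T^-1].

Left side: [I^-1 L^2 M T^-3]
Right side: [I L^-1 M^-1 T^2]

The two sides have different dimensions, so the equation is NOT dimensionally consistent.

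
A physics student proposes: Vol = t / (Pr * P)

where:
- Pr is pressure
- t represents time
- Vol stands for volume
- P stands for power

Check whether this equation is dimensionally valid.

No

Pr (pressure) has dimensions [L^-1 M T^-2].
t (time) has dimensions [T].
Vol (volume) has dimensions [L^3].
P (power) has dimensions [L^2 M T^-3].

Left side: [L^3]
Right side: [L^-1 M^-2 T^6]

The two sides have different dimensions, so the equation is NOT dimensionally consistent.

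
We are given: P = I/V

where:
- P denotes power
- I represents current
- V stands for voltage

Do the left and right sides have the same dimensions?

No

P (power) has dimensions [L^2 M T^-3].
I (current) has dimensions [I].
V (voltage) has dimensions [I^-1 L^2 M T^-3].

Left side: [L^2 M T^-3]
Right side: [I^2 L^-2 M^-1 T^3]

The two sides have different dimensions, so the equation is NOT dimensionally consistent.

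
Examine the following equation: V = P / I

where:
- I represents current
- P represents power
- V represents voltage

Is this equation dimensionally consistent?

Yes

I (current) has dimensions [I].
P (power) has dimensions [L^2 M T^-3].
V (voltage) has dimensions [I^-1 L^2 M T^-3].

Left side: [I^-1 L^2 M T^-3]
Right side: [I^-1 L^2 M T^-3]

Both sides have the same dimensions, so the equation is dimensionally consistent.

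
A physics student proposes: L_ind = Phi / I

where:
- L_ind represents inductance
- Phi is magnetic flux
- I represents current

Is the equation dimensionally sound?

Yes

L_ind (inductance) has dimensions [I^-2 L^2 M T^-2].
Phi (magnetic flux) has dimensions [I^-1 L^2 M T^-2].
I (current) has dimensions [I].

Left side: [I^-2 L^2 M T^-2]
Right side: [I^-2 L^2 M T^-2]

Both sides have the same dimensions, so the equation is dimensionally consistent.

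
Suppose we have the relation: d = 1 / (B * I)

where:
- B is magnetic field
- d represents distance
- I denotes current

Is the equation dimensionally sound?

No

B (magnetic field) has dimensions [I^-1 M T^-2].
d (distance) has dimensions [L].
I (current) has dimensions [I].

Left side: [L]
Right side: [M^-1 T^2]

The two sides have different dimensions, so the equation is NOT dimensionally consistent.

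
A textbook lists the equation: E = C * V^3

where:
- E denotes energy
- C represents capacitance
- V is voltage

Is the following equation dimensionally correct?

No

E (energy) has dimensions [L^2 M T^-2].
C (capacitance) has dimensions [I^2 L^-2 M^-1 T^4].
V (voltage) has dimensions [I^-1 L^2 M T^-3].

Left side: [L^2 M T^-2]
Right side: [I^-1 L^4 M^2 T^-5]

The two sides have different dimensions, so the equation is NOT dimensionally consistent.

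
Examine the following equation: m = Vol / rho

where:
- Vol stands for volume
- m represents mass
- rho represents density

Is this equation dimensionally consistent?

No

Vol (volume) has dimensions [L^3].
m (mass) has dimensions [M].
rho (density) has dimensions [L^-3 M].

Left side: [M]
Right side: [L^6 M^-1]

The two sides have different dimensions, so the equation is NOT dimensionally consistent.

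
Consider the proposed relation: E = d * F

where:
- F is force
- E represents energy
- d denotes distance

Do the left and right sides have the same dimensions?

Yes

F (force) has dimensions [L M T^-2].
E (energy) has dimensions [L^2 M T^-2].
d (distance) has dimensions [L].

Left side: [L^2 M T^-2]
Right side: [L^2 M T^-2]

Both sides have the same dimensions, so the equation is dimensionally consistent.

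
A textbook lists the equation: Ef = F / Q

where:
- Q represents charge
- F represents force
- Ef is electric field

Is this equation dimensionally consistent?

Yes

Q (charge) has dimensions [I T].
F (force) has dimensions [L M T^-2].
Ef (electric field) has dimensions [I^-1 L M T^-3].

Left side: [I^-1 L M T^-3]
Right side: [I^-1 L M T^-3]

Both sides have the same dimensions, so the equation is dimensionally consistent.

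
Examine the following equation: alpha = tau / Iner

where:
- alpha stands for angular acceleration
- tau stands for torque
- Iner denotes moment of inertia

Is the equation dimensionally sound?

Yes

alpha (angular acceleration) has dimensions [T^-2].
tau (torque) has dimensions [L^2 M T^-2].
Iner (moment of inertia) has dimensions [L^2 M].

Left side: [T^-2]
Right side: [T^-2]

Both sides have the same dimensions, so the equation is dimensionally consistent.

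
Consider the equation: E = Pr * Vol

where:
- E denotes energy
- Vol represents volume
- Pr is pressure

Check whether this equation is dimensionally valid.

Yes

E (energy) has dimensions [L^2 M T^-2].
Vol (volume) has dimensions [L^3].
Pr (pressure) has dimensions [L^-1 M T^-2].

Left side: [L^2 M T^-2]
Right side: [L^2 M T^-2]

Both sides have the same dimensions, so the equation is dimensionally consistent.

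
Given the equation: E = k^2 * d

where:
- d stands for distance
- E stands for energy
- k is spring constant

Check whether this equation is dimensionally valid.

No

d (distance) has dimensions [L].
E (energy) has dimensions [L^2 M T^-2].
k (spring constant) has dimensions [M T^-2].

Left side: [L^2 M T^-2]
Right side: [L M^2 T^-4]

The two sides have different dimensions, so the equation is NOT dimensionally consistent.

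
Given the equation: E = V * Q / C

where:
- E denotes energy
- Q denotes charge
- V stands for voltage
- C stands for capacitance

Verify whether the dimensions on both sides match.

No

E (energy) has dimensions [L^2 M T^-2].
Q (charge) has dimensions [I T].
V (voltage) has dimensions [I^-1 L^2 M T^-3].
C (capacitance) has dimensions [I^2 L^-2 M^-1 T^4].

Left side: [L^2 M T^-2]
Right side: [I^-2 L^4 M^2 T^-6]

The two sides have different dimensions, so the equation is NOT dimensionally consistent.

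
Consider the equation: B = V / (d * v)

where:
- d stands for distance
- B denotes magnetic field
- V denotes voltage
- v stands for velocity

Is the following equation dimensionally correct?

Yes

d (distance) has dimensions [L].
B (magnetic field) has dimensions [I^-1 M T^-2].
V (voltage) has dimensions [I^-1 L^2 M T^-3].
v (velocity) has dimensions [L T^-1].

Left side: [I^-1 M T^-2]
Right side: [I^-1 M T^-2]

Both sides have the same dimensions, so the equation is dimensionally consistent.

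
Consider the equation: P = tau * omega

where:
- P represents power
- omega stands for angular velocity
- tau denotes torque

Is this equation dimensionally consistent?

Yes

P (power) has dimensions [L^2 M T^-3].
omega (angular velocity) has dimensions [T^-1].
tau (torque) has dimensions [L^2 M T^-2].

Left side: [L^2 M T^-3]
Right side: [L^2 M T^-3]

Both sides have the same dimensions, so the equation is dimensionally consistent.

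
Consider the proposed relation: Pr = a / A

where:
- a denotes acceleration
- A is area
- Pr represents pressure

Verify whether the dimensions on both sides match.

No

a (acceleration) has dimensions [L T^-2].
A (area) has dimensions [L^2].
Pr (pressure) has dimensions [L^-1 M T^-2].

Left side: [L^-1 M T^-2]
Right side: [L^-1 T^-2]

The two sides have different dimensions, so the equation is NOT dimensionally consistent.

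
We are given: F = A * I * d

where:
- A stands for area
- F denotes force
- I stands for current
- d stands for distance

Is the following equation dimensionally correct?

No

A (area) has dimensions [L^2].
F (force) has dimensions [L M T^-2].
I (current) has dimensions [I].
d (distance) has dimensions [L].

Left side: [L M T^-2]
Right side: [I L^3]

The two sides have different dimensions, so the equation is NOT dimensionally consistent.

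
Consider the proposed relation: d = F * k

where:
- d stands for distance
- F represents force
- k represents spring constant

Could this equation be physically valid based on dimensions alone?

No

d (distance) has dimensions [L].
F (force) has dimensions [L M T^-2].
k (spring constant) has dimensions [M T^-2].

Left side: [L]
Right side: [L M^2 T^-4]

The two sides have different dimensions, so the equation is NOT dimensionally consistent.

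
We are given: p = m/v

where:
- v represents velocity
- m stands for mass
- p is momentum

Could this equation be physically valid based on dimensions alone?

No

v (velocity) has dimensions [L T^-1].
m (mass) has dimensions [M].
p (momentum) has dimensions [L M T^-1].

Left side: [L M T^-1]
Right side: [L^-1 M T]

The two sides have different dimensions, so the equation is NOT dimensionally consistent.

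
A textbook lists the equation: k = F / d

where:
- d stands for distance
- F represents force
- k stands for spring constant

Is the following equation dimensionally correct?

Yes

d (distance) has dimensions [L].
F (force) has dimensions [L M T^-2].
k (spring constant) has dimensions [M T^-2].

Left side: [M T^-2]
Right side: [M T^-2]

Both sides have the same dimensions, so the equation is dimensionally consistent.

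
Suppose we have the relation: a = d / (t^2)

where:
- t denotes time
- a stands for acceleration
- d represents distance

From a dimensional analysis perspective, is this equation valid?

Yes

t (time) has dimensions [T].
a (acceleration) has dimensions [L T^-2].
d (distance) has dimensions [L].

Left side: [L T^-2]
Right side: [L T^-2]

Both sides have the same dimensions, so the equation is dimensionally consistent.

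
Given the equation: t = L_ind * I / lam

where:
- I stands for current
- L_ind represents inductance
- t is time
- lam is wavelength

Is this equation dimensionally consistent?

No

I (current) has dimensions [I].
L_ind (inductance) has dimensions [I^-2 L^2 M T^-2].
t (time) has dimensions [T].
lam (wavelength) has dimensions [L].

Left side: [T]
Right side: [I^-1 L M T^-2]

The two sides have different dimensions, so the equation is NOT dimensionally consistent.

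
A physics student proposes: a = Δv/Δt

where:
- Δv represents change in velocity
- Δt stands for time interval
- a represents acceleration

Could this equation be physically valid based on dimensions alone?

Yes

Δv (change in velocity) has dimensions [L T^-1].
Δt (time interval) has dimensions [T].
a (acceleration) has dimensions [L T^-2].

Left side: [L T^-2]
Right side: [L T^-2]

Both sides have the same dimensions, so the equation is dimensionally consistent.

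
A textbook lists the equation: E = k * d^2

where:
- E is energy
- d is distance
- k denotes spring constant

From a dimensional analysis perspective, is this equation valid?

Yes

E (energy) has dimensions [L^2 M T^-2].
d (distance) has dimensions [L].
k (spring constant) has dimensions [M T^-2].

Left side: [L^2 M T^-2]
Right side: [L^2 M T^-2]

Both sides have the same dimensions, so the equation is dimensionally consistent.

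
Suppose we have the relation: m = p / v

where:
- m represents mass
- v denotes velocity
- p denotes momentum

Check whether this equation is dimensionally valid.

Yes

m (mass) has dimensions [M].
v (velocity) has dimensions [L T^-1].
p (momentum) has dimensions [L M T^-1].

Left side: [M]
Right side: [M]

Both sides have the same dimensions, so the equation is dimensionally consistent.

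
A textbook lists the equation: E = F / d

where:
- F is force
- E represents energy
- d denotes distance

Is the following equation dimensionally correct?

No

F (force) has dimensions [L M T^-2].
E (energy) has dimensions [L^2 M T^-2].
d (distance) has dimensions [L].

Left side: [L^2 M T^-2]
Right side: [M T^-2]

The two sides have different dimensions, so the equation is NOT dimensionally consistent.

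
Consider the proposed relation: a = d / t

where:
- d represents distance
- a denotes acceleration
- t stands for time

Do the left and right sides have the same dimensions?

No

d (distance) has dimensions [L].
a (acceleration) has dimensions [L T^-2].
t (time) has dimensions [T].

Left side: [L T^-2]
Right side: [L T^-1]

The two sides have different dimensions, so the equation is NOT dimensionally consistent.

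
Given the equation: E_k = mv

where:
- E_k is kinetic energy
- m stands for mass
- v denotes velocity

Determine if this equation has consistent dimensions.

No

E_k (kinetic energy) has dimensions [L^2 M T^-2].
m (mass) has dimensions [M].
v (velocity) has dimensions [L T^-1].

Left side: [L^2 M T^-2]
Right side: [L M T^-1]

The two sides have different dimensions, so the equation is NOT dimensionally consistent.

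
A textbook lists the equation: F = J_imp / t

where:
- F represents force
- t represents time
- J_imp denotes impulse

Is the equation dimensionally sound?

Yes

F (force) has dimensions [L M T^-2].
t (time) has dimensions [T].
J_imp (impulse) has dimensions [L M T^-1].

Left side: [L M T^-2]
Right side: [L M T^-2]

Both sides have the same dimensions, so the equation is dimensionally consistent.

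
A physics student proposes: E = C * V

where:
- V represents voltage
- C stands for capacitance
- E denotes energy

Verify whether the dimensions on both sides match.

No

V (voltage) has dimensions [I^-1 L^2 M T^-3].
C (capacitance) has dimensions [I^2 L^-2 M^-1 T^4].
E (energy) has dimensions [L^2 M T^-2].

Left side: [L^2 M T^-2]
Right side: [I T]

The two sides have different dimensions, so the equation is NOT dimensionally consistent.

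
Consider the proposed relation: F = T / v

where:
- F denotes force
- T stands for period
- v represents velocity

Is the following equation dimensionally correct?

No

F (force) has dimensions [L M T^-2].
T (period) has dimensions [T].
v (velocity) has dimensions [L T^-1].

Left side: [L M T^-2]
Right side: [L^-1 T^2]

The two sides have different dimensions, so the equation is NOT dimensionally consistent.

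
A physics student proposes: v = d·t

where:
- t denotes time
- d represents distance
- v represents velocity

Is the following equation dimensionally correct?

No

t (time) has dimensions [T].
d (distance) has dimensions [L].
v (velocity) has dimensions [L T^-1].

Left side: [L T^-1]
Right side: [L T]

The two sides have different dimensions, so the equation is NOT dimensionally consistent.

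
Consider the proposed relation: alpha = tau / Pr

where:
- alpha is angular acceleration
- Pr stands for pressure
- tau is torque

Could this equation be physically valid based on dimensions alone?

No

alpha (angular acceleration) has dimensions [T^-2].
Pr (pressure) has dimensions [L^-1 M T^-2].
tau (torque) has dimensions [L^2 M T^-2].

Left side: [T^-2]
Right side: [L^3]

The two sides have different dimensions, so the equation is NOT dimensionally consistent.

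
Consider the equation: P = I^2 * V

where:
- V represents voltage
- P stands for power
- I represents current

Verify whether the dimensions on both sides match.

No

V (voltage) has dimensions [I^-1 L^2 M T^-3].
P (power) has dimensions [L^2 M T^-3].
I (current) has dimensions [I].

Left side: [L^2 M T^-3]
Right side: [I L^2 M T^-3]

The two sides have different dimensions, so the equation is NOT dimensionally consistent.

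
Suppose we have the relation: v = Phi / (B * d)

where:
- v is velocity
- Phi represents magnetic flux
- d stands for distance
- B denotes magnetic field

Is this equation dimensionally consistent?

No

v (velocity) has dimensions [L T^-1].
Phi (magnetic flux) has dimensions [I^-1 L^2 M T^-2].
d (distance) has dimensions [L].
B (magnetic field) has dimensions [I^-1 M T^-2].

Left side: [L T^-1]
Right side: [L]

The two sides have different dimensions, so the equation is NOT dimensionally consistent.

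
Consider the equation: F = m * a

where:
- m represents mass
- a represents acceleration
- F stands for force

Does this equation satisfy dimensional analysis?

Yes

m (mass) has dimensions [M].
a (acceleration) has dimensions [L T^-2].
F (force) has dimensions [L M T^-2].

Left side: [L M T^-2]
Right side: [L M T^-2]

Both sides have the same dimensions, so the equation is dimensionally consistent.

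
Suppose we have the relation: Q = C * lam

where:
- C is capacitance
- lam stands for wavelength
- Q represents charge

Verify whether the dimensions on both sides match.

No

C (capacitance) has dimensions [I^2 L^-2 M^-1 T^4].
lam (wavelength) has dimensions [L].
Q (charge) has dimensions [I T].

Left side: [I T]
Right side: [I^2 L^-1 M^-1 T^4]

The two sides have different dimensions, so the equation is NOT dimensionally consistent.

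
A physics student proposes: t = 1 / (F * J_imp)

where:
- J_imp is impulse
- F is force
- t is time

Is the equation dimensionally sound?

No

J_imp (impulse) has dimensions [L M T^-1].
F (force) has dimensions [L M T^-2].
t (time) has dimensions [T].

Left side: [T]
Right side: [L^-2 M^-2 T^3]

The two sides have different dimensions, so the equation is NOT dimensionally consistent.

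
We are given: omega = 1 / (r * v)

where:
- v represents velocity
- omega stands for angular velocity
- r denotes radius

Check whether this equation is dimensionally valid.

No

v (velocity) has dimensions [L T^-1].
omega (angular velocity) has dimensions [T^-1].
r (radius) has dimensions [L].

Left side: [T^-1]
Right side: [L^-2 T]

The two sides have different dimensions, so the equation is NOT dimensionally consistent.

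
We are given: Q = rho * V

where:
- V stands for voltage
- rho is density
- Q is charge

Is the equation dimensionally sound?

No

V (voltage) has dimensions [I^-1 L^2 M T^-3].
rho (density) has dimensions [L^-3 M].
Q (charge) has dimensions [I T].

Left side: [I T]
Right side: [I^-1 L^-1 M^2 T^-3]

The two sides have different dimensions, so the equation is NOT dimensionally consistent.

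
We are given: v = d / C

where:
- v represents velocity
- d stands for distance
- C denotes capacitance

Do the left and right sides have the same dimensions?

No

v (velocity) has dimensions [L T^-1].
d (distance) has dimensions [L].
C (capacitance) has dimensions [I^2 L^-2 M^-1 T^4].

Left side: [L T^-1]
Right side: [I^-2 L^3 M T^-4]

The two sides have different dimensions, so the equation is NOT dimensionally consistent.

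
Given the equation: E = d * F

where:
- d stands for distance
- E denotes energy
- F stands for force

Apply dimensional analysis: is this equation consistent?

Yes

d (distance) has dimensions [L].
E (energy) has dimensions [L^2 M T^-2].
F (force) has dimensions [L M T^-2].

Left side: [L^2 M T^-2]
Right side: [L^2 M T^-2]

Both sides have the same dimensions, so the equation is dimensionally consistent.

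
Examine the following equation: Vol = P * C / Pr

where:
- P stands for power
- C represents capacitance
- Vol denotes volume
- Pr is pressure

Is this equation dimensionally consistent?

No

P (power) has dimensions [L^2 M T^-3].
C (capacitance) has dimensions [I^2 L^-2 M^-1 T^4].
Vol (volume) has dimensions [L^3].
Pr (pressure) has dimensions [L^-1 M T^-2].

Left side: [L^3]
Right side: [I^2 L M^-1 T^3]

The two sides have different dimensions, so the equation is NOT dimensionally consistent.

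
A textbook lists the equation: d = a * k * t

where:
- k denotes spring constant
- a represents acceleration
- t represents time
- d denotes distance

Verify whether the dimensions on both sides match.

No

k (spring constant) has dimensions [M T^-2].
a (acceleration) has dimensions [L T^-2].
t (time) has dimensions [T].
d (distance) has dimensions [L].

Left side: [L]
Right side: [L M T^-3]

The two sides have different dimensions, so the equation is NOT dimensionally consistent.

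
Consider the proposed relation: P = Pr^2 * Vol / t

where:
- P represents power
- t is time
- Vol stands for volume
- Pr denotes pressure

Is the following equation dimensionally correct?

No

P (power) has dimensions [L^2 M T^-3].
t (time) has dimensions [T].
Vol (volume) has dimensions [L^3].
Pr (pressure) has dimensions [L^-1 M T^-2].

Left side: [L^2 M T^-3]
Right side: [L M^2 T^-5]

The two sides have different dimensions, so the equation is NOT dimensionally consistent.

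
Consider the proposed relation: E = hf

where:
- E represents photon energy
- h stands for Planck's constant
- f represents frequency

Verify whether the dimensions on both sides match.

Yes

E (photon energy) has dimensions [L^2 M T^-2].
h (Planck's constant) has dimensions [L^2 M T^-1].
f (frequency) has dimensions [T^-1].

Left side: [L^2 M T^-2]
Right side: [L^2 M T^-2]

Both sides have the same dimensions, so the equation is dimensionally consistent.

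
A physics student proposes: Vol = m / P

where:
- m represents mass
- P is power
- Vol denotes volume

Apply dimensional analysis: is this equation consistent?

No

m (mass) has dimensions [M].
P (power) has dimensions [L^2 M T^-3].
Vol (volume) has dimensions [L^3].

Left side: [L^3]
Right side: [L^-2 T^3]

The two sides have different dimensions, so the equation is NOT dimensionally consistent.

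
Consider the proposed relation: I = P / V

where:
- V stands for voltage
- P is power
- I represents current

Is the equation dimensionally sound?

Yes

V (voltage) has dimensions [I^-1 L^2 M T^-3].
P (power) has dimensions [L^2 M T^-3].
I (current) has dimensions [I].

Left side: [I]
Right side: [I]

Both sides have the same dimensions, so the equation is dimensionally consistent.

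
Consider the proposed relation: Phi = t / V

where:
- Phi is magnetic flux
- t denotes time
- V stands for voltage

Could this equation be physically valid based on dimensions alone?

No

Phi (magnetic flux) has dimensions [I^-1 L^2 M T^-2].
t (time) has dimensions [T].
V (voltage) has dimensions [I^-1 L^2 M T^-3].

Left side: [I^-1 L^2 M T^-2]
Right side: [I L^-2 M^-1 T^4]

The two sides have different dimensions, so the equation is NOT dimensionally consistent.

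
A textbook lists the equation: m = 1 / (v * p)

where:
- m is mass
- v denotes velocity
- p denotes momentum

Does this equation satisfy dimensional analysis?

No

m (mass) has dimensions [M].
v (velocity) has dimensions [L T^-1].
p (momentum) has dimensions [L M T^-1].

Left side: [M]
Right side: [L^-2 M^-1 T^2]

The two sides have different dimensions, so the equation is NOT dimensionally consistent.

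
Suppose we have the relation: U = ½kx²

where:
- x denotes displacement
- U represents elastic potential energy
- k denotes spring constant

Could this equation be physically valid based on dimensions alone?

Yes

x (displacement) has dimensions [L].
U (elastic potential energy) has dimensions [L^2 M T^-2].
k (spring constant) has dimensions [M T^-2].

Left side: [L^2 M T^-2]
Right side: [L^2 M T^-2]

Both sides have the same dimensions, so the equation is dimensionally consistent.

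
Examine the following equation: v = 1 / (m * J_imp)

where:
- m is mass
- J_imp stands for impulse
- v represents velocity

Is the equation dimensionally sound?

No

m (mass) has dimensions [M].
J_imp (impulse) has dimensions [L M T^-1].
v (velocity) has dimensions [L T^-1].

Left side: [L T^-1]
Right side: [L^-1 M^-2 T]

The two sides have different dimensions, so the equation is NOT dimensionally consistent.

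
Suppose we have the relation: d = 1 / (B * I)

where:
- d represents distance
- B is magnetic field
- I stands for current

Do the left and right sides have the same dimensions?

No

d (distance) has dimensions [L].
B (magnetic field) has dimensions [I^-1 M T^-2].
I (current) has dimensions [I].

Left side: [L]
Right side: [M^-1 T^2]

The two sides have different dimensions, so the equation is NOT dimensionally consistent.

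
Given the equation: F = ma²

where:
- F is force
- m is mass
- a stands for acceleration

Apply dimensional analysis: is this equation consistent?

No

F (force) has dimensions [L M T^-2].
m (mass) has dimensions [M].
a (acceleration) has dimensions [L T^-2].

Left side: [L M T^-2]
Right side: [L^2 M T^-4]

The two sides have different dimensions, so the equation is NOT dimensionally consistent.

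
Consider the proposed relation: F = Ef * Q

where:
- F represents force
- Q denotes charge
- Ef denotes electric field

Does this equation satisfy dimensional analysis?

Yes

F (force) has dimensions [L M T^-2].
Q (charge) has dimensions [I T].
Ef (electric field) has dimensions [I^-1 L M T^-3].

Left side: [L M T^-2]
Right side: [L M T^-2]

Both sides have the same dimensions, so the equation is dimensionally consistent.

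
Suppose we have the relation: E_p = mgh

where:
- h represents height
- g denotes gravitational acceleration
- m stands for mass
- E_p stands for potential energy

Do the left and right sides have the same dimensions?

Yes

h (height) has dimensions [L].
g (gravitational acceleration) has dimensions [L T^-2].
m (mass) has dimensions [M].
E_p (potential energy) has dimensions [L^2 M T^-2].

Left side: [L^2 M T^-2]
Right side: [L^2 M T^-2]

Both sides have the same dimensions, so the equation is dimensionally consistent.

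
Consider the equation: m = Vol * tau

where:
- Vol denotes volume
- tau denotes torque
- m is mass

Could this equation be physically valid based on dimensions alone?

No

Vol (volume) has dimensions [L^3].
tau (torque) has dimensions [L^2 M T^-2].
m (mass) has dimensions [M].

Left side: [M]
Right side: [L^5 M T^-2]

The two sides have different dimensions, so the equation is NOT dimensionally consistent.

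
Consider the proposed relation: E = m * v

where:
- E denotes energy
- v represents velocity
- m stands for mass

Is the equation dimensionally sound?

No

E (energy) has dimensions [L^2 M T^-2].
v (velocity) has dimensions [L T^-1].
m (mass) has dimensions [M].

Left side: [L^2 M T^-2]
Right side: [L M T^-1]

The two sides have different dimensions, so the equation is NOT dimensionally consistent.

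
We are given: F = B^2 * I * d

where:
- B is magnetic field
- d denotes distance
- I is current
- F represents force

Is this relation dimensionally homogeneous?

No

B (magnetic field) has dimensions [I^-1 M T^-2].
d (distance) has dimensions [L].
I (current) has dimensions [I].
F (force) has dimensions [L M T^-2].

Left side: [L M T^-2]
Right side: [I^-1 L M^2 T^-4]

The two sides have different dimensions, so the equation is NOT dimensionally consistent.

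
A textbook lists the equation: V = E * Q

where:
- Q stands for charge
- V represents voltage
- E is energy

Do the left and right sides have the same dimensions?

No

Q (charge) has dimensions [I T].
V (voltage) has dimensions [I^-1 L^2 M T^-3].
E (energy) has dimensions [L^2 M T^-2].

Left side: [I^-1 L^2 M T^-3]
Right side: [I L^2 M T^-1]

The two sides have different dimensions, so the equation is NOT dimensionally consistent.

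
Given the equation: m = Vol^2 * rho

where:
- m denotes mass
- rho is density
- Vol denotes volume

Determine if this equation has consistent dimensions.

No

m (mass) has dimensions [M].
rho (density) has dimensions [L^-3 M].
Vol (volume) has dimensions [L^3].

Left side: [M]
Right side: [L^3 M]

The two sides have different dimensions, so the equation is NOT dimensionally consistent.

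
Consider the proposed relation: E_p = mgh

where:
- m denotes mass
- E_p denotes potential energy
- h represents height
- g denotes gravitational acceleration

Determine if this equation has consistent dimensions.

Yes

m (mass) has dimensions [M].
E_p (potential energy) has dimensions [L^2 M T^-2].
h (height) has dimensions [L].
g (gravitational acceleration) has dimensions [L T^-2].

Left side: [L^2 M T^-2]
Right side: [L^2 M T^-2]

Both sides have the same dimensions, so the equation is dimensionally consistent.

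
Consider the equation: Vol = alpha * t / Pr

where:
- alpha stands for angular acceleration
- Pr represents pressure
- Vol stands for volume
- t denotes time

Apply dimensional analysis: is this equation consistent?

No

alpha (angular acceleration) has dimensions [T^-2].
Pr (pressure) has dimensions [L^-1 M T^-2].
Vol (volume) has dimensions [L^3].
t (time) has dimensions [T].

Left side: [L^3]
Right side: [L M^-1 T]

The two sides have different dimensions, so the equation is NOT dimensionally consistent.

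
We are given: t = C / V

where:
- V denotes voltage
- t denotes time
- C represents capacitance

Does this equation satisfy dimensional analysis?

No

V (voltage) has dimensions [I^-1 L^2 M T^-3].
t (time) has dimensions [T].
C (capacitance) has dimensions [I^2 L^-2 M^-1 T^4].

Left side: [T]
Right side: [I^3 L^-4 M^-2 T^7]

The two sides have different dimensions, so the equation is NOT dimensionally consistent.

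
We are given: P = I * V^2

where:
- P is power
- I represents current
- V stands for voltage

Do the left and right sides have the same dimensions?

No

P (power) has dimensions [L^2 M T^-3].
I (current) has dimensions [I].
V (voltage) has dimensions [I^-1 L^2 M T^-3].

Left side: [L^2 M T^-3]
Right side: [I^-1 L^4 M^2 T^-6]

The two sides have different dimensions, so the equation is NOT dimensionally consistent.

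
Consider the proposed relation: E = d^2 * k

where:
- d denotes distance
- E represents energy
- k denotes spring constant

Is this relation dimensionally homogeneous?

Yes

d (distance) has dimensions [L].
E (energy) has dimensions [L^2 M T^-2].
k (spring constant) has dimensions [M T^-2].

Left side: [L^2 M T^-2]
Right side: [L^2 M T^-2]

Both sides have the same dimensions, so the equation is dimensionally consistent.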